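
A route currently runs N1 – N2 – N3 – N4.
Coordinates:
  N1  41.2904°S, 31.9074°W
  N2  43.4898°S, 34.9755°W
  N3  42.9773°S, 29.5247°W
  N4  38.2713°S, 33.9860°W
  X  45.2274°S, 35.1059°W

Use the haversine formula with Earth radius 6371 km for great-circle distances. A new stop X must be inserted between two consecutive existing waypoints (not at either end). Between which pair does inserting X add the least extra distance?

Added distance for inserting X between each consecutive pair:
N1–N2: 351.0 km
N2–N3: 259.2 km
N3–N4: 645.5 km
Smallest added distance is 259.2 km, inserting between N2 and N3.

between N2 and N3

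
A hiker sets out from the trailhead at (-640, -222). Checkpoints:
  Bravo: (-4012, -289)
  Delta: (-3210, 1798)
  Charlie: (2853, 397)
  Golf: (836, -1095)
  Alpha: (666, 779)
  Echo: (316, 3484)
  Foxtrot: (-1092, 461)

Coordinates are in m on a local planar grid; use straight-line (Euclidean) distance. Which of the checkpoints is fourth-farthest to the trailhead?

Delta

Distance to each, sorted:
Echo: 3827.3 m
Charlie: 3547.4 m
Bravo: 3372.7 m
Delta: 3268.8 m
Golf: 1714.8 m
Alpha: 1645.5 m
Foxtrot: 819.0 m
The fourth-farthest is Delta at 3268.8 m.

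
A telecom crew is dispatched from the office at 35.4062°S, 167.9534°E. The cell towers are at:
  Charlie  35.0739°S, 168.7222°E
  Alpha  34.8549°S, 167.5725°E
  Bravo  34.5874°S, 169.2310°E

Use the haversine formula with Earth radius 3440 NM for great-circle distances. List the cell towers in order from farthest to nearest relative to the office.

Bravo, Charlie, Alpha

Distances from the office:
Bravo 34.5874°S, 169.2310°E: 79.8 NM
Charlie 35.0739°S, 168.7222°E: 42.7 NM
Alpha 34.8549°S, 167.5725°E: 38.0 NM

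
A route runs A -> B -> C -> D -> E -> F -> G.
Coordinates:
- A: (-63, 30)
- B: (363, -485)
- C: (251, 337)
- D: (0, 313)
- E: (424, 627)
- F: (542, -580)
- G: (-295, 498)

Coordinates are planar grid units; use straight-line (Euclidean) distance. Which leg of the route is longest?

Leg distances:
A→B: 668.4
B→C: 829.6
C→D: 252.1
D→E: 527.6
E→F: 1212.8
F→G: 1364.8
The longest leg is F–G at 1364.8.

F–G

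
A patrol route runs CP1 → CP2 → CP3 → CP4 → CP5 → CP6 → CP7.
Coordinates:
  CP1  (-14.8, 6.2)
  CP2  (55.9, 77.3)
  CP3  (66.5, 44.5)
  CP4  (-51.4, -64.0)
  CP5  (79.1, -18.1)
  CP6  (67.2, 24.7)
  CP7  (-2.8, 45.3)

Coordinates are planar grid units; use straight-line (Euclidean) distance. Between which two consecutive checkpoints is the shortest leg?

CP2–CP3

Leg distances:
CP1→CP2: 100.3
CP2→CP3: 34.5
CP3→CP4: 160.2
CP4→CP5: 138.3
CP5→CP6: 44.4
CP6→CP7: 73.0
The shortest leg is CP2–CP3 at 34.5.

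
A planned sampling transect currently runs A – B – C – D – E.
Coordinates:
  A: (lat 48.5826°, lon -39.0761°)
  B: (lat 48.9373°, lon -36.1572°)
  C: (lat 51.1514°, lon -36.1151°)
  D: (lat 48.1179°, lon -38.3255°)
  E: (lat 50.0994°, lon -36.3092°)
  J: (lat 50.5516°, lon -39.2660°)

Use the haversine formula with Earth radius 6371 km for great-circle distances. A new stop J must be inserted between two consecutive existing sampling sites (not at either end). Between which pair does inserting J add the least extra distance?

Added distance for inserting J between each consecutive pair:
A–B: 288.3 km
B–C: 271.3 km
C–D: 137.1 km
D–E: 230.2 km
Smallest added distance is 137.1 km, inserting between C and D.

between C and D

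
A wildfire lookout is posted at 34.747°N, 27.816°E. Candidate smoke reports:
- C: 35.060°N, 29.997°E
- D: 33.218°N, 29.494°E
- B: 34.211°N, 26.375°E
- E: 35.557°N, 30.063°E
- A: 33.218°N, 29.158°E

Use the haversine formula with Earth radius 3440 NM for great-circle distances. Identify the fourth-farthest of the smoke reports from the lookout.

C

Distances from the lookout (34.747°N, 27.816°E):
D: 124.1 NM
E: 120.5 NM
A: 113.5 NM
C: 109.0 NM
B: 78.2 NM
The fourth-farthest is C at 109.0 NM.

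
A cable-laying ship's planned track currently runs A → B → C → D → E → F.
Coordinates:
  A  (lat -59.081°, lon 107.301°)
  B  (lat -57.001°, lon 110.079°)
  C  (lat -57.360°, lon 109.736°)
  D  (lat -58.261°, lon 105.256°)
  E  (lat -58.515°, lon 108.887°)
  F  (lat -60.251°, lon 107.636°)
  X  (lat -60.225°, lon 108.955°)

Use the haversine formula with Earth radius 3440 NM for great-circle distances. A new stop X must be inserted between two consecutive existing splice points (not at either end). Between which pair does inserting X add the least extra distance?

between E and F

Added distance for inserting X between each consecutive pair:
A–B: 128.9 NM
B–C: 346.2 NM
C–D: 184.3 NM
D–E: 151.1 NM
E–F: 31.0 NM
Smallest added distance is 31.0 NM, inserting between E and F.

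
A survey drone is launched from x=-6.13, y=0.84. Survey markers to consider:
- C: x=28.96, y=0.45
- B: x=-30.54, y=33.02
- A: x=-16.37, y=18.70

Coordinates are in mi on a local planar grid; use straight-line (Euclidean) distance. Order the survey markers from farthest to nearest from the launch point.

Distance from the launch point at x=-6.13, y=0.84 to each:
B x=-30.54, y=33.02: 40.4 mi
C x=28.96, y=0.45: 35.1 mi
A x=-16.37, y=18.70: 20.6 mi

B, C, A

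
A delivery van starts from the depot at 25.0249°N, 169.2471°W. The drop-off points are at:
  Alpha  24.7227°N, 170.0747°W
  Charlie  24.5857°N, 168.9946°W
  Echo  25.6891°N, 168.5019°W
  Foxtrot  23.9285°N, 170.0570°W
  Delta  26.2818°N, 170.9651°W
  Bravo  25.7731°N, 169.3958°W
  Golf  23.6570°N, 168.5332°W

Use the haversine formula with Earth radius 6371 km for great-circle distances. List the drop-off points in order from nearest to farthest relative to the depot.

Distance from the depot at 25.0249°N, 169.2471°W to each:
Charlie 24.5857°N, 168.9946°W: 55.1 km
Bravo 25.7731°N, 169.3958°W: 84.5 km
Alpha 24.7227°N, 170.0747°W: 90.0 km
Echo 25.6891°N, 168.5019°W: 105.2 km
Foxtrot 23.9285°N, 170.0570°W: 146.9 km
Golf 23.6570°N, 168.5332°W: 168.4 km
Delta 26.2818°N, 170.9651°W: 221.8 km

Charlie, Bravo, Alpha, Echo, Foxtrot, Golf, Delta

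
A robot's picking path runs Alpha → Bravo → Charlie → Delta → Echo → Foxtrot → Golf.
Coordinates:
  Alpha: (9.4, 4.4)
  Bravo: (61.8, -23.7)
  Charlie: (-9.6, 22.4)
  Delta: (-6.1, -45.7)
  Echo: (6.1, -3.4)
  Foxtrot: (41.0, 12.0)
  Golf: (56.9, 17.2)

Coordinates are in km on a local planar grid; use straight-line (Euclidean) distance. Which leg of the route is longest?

Bravo–Charlie

Leg distances:
Alpha→Bravo: 59.5 km
Bravo→Charlie: 85.0 km
Charlie→Delta: 68.2 km
Delta→Echo: 44.0 km
Echo→Foxtrot: 38.1 km
Foxtrot→Golf: 16.7 km
The longest leg is Bravo–Charlie at 85.0 km.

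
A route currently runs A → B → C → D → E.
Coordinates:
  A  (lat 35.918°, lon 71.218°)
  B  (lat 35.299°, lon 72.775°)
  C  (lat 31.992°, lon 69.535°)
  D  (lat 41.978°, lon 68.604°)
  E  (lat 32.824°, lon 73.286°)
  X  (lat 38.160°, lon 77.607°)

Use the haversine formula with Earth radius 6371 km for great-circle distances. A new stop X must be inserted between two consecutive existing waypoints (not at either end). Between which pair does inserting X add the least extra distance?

between D and E

Added distance for inserting X between each consecutive pair:
A–B: 997.8 km
B–C: 1065.0 km
C–D: 765.9 km
D–E: 487.5 km
Smallest added distance is 487.5 km, inserting between D and E.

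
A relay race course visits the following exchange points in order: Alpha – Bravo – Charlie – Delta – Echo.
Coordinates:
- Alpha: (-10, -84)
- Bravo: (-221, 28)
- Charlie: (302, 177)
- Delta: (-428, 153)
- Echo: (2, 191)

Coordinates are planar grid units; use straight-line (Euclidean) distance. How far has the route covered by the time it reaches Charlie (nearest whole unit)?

783

Leg distances:
Alpha→Bravo: 238.9  (cumulative 238.9)
Bravo→Charlie: 543.8  (cumulative 782.7)
Cumulative distance at Charlie ≈ 783.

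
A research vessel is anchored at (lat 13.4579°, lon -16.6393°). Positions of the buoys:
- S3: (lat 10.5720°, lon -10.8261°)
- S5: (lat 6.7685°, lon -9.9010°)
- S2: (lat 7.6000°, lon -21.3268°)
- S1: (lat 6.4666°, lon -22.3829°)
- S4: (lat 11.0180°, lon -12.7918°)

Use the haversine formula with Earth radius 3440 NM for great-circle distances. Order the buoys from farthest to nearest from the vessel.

S5, S1, S2, S3, S4

Distances from the vessel:
S5 (lat 6.7685°, lon -9.9010°): 565.4 NM
S1 (lat 6.4666°, lon -22.3829°): 539.8 NM
S2 (lat 7.6000°, lon -21.3268°): 447.4 NM
S3 (lat 10.5720°, lon -10.8261°): 382.8 NM
S4 (lat 11.0180°, lon -12.7918°): 269.1 NM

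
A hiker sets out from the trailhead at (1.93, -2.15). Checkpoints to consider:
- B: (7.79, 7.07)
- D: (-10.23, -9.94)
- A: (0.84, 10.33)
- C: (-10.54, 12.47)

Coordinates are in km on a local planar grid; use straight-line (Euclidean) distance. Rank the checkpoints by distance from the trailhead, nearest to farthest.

Computing each straight-line distance from (1.93, -2.15):
B (7.79, 7.07): 10.9 km
A (0.84, 10.33): 12.5 km
D (-10.23, -9.94): 14.4 km
C (-10.54, 12.47): 19.2 km

B, A, D, C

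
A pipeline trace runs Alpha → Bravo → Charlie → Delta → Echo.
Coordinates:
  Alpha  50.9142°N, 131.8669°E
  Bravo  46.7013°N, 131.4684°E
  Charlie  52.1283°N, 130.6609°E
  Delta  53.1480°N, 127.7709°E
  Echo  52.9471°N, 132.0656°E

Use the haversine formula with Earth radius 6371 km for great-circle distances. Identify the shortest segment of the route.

Charlie–Delta

Leg distances:
Alpha→Bravo: 469.4 km
Bravo→Charlie: 606.3 km
Charlie→Delta: 225.6 km
Delta→Echo: 287.9 km
The shortest leg is Charlie–Delta at 225.6 km.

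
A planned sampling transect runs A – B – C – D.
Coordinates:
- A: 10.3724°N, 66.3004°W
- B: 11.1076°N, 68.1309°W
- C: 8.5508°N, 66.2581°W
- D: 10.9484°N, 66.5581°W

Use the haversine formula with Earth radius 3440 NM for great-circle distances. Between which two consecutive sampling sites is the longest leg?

Leg distances:
A→B: 116.6 NM
B→C: 189.3 NM
C→D: 145.0 NM
The longest leg is B–C at 189.3 NM.

B–C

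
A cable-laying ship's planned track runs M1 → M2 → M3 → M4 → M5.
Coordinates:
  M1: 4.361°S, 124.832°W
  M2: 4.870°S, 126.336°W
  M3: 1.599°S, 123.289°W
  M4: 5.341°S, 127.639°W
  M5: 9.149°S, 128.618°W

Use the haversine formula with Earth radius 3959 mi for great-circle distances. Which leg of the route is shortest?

M1–M2

Leg distances:
M1→M2: 109.4 mi
M2→M3: 308.6 mi
M3→M4: 396.0 mi
M4→M5: 271.5 mi
The shortest leg is M1–M2 at 109.4 mi.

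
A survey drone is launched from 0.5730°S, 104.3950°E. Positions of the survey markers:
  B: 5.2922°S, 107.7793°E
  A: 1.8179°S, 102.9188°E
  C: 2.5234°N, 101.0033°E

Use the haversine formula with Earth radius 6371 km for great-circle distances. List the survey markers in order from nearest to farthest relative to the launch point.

A, C, B

Distances from the launch point:
A 1.8179°S, 102.9188°E: 214.7 km
C 2.5234°N, 101.0033°E: 510.6 km
B 5.2922°S, 107.7793°E: 645.4 km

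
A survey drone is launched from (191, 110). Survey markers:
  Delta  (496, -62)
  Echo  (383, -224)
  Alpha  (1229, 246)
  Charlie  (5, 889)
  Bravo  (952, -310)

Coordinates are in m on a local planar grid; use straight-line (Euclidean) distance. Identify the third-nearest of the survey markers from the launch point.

Distance to each, sorted:
Delta: 350.2 m
Echo: 385.3 m
Charlie: 800.9 m
Bravo: 869.2 m
Alpha: 1046.9 m
The third-nearest is Charlie at 800.9 m.

Charlie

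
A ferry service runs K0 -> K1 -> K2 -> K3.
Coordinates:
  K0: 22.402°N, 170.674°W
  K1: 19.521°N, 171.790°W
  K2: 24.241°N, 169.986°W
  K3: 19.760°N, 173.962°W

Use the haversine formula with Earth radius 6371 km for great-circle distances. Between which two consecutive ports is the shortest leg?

Leg distances:
K0→K1: 340.7 km
K1→K2: 556.8 km
K2→K3: 645.1 km
The shortest leg is K0–K1 at 340.7 km.

K0–K1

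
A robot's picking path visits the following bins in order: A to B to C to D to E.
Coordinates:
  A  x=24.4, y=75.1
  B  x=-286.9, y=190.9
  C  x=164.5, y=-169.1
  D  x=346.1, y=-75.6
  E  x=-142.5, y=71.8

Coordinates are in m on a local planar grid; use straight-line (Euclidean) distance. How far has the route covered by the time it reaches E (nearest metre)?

Leg distances:
A→B: 332.1 m  (cumulative 332.1 m)
B→C: 577.4 m  (cumulative 909.5 m)
C→D: 204.3 m  (cumulative 1113.8 m)
D→E: 510.3 m  (cumulative 1624.1 m)
Cumulative distance at E ≈ 1624 m.

1624 m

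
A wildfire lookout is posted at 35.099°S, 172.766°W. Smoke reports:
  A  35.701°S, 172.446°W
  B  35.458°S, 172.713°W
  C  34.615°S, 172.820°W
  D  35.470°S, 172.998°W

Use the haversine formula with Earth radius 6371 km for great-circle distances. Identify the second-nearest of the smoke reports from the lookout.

D

Distance to each, sorted:
B: 40.2 km
D: 46.3 km
C: 54.0 km
A: 73.0 km
The second-nearest is D at 46.3 km.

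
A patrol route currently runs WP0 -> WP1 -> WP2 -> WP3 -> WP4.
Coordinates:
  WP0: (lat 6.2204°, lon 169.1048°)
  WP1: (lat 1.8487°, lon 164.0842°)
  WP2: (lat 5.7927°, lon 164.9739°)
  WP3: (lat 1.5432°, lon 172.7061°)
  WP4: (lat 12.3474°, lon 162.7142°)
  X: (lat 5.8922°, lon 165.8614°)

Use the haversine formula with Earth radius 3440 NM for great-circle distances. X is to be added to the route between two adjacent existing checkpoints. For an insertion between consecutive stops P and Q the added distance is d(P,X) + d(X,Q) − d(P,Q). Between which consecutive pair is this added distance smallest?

Added distance for inserting X between each consecutive pair:
WP0–WP1: 60.6 NM
WP1–WP2: 75.7 NM
WP2–WP3: 10.6 NM
WP3–WP4: 36.2 NM
Smallest added distance is 10.6 NM, inserting between WP2 and WP3.

between WP2 and WP3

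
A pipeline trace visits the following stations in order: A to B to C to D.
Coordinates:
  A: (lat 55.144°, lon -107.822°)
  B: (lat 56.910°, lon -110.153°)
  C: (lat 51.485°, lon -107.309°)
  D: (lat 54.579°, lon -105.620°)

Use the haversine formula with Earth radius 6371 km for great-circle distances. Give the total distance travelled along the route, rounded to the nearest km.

1237 km

Leg distances:
A→B: 244.0 km  (cumulative 244.0 km)
B→C: 630.8 km  (cumulative 874.8 km)
C→D: 362.1 km  (cumulative 1236.9 km)
Total route length ≈ 1237 km.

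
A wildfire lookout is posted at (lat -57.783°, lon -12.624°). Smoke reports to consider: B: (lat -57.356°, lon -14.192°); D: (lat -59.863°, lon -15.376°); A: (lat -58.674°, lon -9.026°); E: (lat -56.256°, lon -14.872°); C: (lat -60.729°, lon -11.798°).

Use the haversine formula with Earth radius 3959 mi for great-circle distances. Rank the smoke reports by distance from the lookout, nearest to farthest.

Distances from the lookout:
B (lat -57.356°, lon -14.192°): 65.2 mi
E (lat -56.256°, lon -14.872°): 135.2 mi
A (lat -58.674°, lon -9.026°): 144.6 mi
D (lat -59.863°, lon -15.376°): 174.2 mi
C (lat -60.729°, lon -11.798°): 205.6 mi

B, E, A, D, C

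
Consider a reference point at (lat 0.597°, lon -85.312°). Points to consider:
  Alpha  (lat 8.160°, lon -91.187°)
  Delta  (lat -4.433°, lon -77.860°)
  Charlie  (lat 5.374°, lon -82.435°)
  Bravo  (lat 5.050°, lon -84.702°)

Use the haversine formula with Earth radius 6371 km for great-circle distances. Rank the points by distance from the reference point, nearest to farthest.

Bravo, Charlie, Delta, Alpha

Distance from the reference point at (lat 0.597°, lon -85.312°) to each:
Bravo (lat 5.050°, lon -84.702°): 499.8 km
Charlie (lat 5.374°, lon -82.435°): 619.8 km
Delta (lat -4.433°, lon -77.860°): 999.1 km
Alpha (lat 8.160°, lon -91.187°): 1063.4 km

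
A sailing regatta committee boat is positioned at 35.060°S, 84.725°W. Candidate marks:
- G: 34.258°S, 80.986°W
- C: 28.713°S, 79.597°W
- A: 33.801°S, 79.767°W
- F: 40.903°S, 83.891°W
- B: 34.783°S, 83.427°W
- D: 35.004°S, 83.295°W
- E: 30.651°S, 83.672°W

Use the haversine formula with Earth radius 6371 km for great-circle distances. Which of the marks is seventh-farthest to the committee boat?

Distance to each, sorted:
C: 855.5 km
F: 653.8 km
E: 500.0 km
A: 475.7 km
G: 353.4 km
D: 130.3 km
B: 122.3 km
The seventh-farthest is B at 122.3 km.

B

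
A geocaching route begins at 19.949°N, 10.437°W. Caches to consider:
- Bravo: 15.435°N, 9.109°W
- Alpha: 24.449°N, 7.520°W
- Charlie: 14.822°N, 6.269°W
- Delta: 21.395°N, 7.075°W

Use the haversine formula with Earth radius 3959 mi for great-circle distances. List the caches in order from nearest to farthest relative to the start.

Distances from the start:
Delta 21.395°N, 7.075°W: 239.2 mi
Bravo 15.435°N, 9.109°W: 323.9 mi
Alpha 24.449°N, 7.520°W: 362.6 mi
Charlie 14.822°N, 6.269°W: 448.3 mi

Delta, Bravo, Alpha, Charlie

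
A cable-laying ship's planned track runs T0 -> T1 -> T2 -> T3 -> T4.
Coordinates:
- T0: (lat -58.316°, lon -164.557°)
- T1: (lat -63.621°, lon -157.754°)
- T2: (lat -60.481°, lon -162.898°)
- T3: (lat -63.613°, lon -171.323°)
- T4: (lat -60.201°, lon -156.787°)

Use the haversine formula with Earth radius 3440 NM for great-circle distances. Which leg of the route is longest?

Leg distances:
T0→T1: 374.7 NM
T1→T2: 237.5 NM
T2→T3: 302.2 NM
T3→T4: 457.8 NM
The longest leg is T3–T4 at 457.8 NM.

T3–T4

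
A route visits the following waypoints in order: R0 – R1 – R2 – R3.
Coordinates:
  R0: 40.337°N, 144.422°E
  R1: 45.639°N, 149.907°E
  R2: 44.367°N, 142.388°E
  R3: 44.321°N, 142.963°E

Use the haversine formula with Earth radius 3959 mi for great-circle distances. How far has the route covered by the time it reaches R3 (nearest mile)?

Leg distances:
R0→R1: 459.2 mi  (cumulative 459.2 mi)
R1→R2: 377.6 mi  (cumulative 836.8 mi)
R2→R3: 28.6 mi  (cumulative 865.3 mi)
Cumulative distance at R3 ≈ 865 mi.

865 mi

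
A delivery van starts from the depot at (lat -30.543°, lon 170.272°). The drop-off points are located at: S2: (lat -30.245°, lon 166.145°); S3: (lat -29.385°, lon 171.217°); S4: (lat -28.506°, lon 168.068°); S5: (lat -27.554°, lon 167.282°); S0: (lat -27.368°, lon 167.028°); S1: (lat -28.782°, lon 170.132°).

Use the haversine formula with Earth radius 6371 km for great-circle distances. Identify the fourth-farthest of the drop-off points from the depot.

S4

Distance to each, sorted:
S0: 473.5 km
S5: 441.5 km
S2: 397.2 km
S4: 311.1 km
S1: 196.3 km
S3: 157.7 km
The fourth-farthest is S4 at 311.1 km.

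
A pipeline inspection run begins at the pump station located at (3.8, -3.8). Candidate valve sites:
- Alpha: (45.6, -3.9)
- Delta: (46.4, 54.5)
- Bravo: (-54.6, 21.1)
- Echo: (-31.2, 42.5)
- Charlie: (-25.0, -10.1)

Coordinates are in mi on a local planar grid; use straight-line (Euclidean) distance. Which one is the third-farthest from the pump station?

Echo

Distance to each, sorted:
Delta: 72.2 mi
Bravo: 63.5 mi
Echo: 58.0 mi
Alpha: 41.8 mi
Charlie: 29.5 mi
The third-farthest is Echo at 58.0 mi.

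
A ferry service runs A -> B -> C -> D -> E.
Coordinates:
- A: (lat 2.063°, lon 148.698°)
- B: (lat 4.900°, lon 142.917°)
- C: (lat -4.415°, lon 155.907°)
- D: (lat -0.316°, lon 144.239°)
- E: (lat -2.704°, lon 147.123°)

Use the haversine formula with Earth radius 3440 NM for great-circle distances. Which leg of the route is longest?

Leg distances:
A→B: 386.0 NM
B→C: 959.0 NM
C→D: 741.8 NM
D→E: 224.8 NM
The longest leg is B–C at 959.0 NM.

B–C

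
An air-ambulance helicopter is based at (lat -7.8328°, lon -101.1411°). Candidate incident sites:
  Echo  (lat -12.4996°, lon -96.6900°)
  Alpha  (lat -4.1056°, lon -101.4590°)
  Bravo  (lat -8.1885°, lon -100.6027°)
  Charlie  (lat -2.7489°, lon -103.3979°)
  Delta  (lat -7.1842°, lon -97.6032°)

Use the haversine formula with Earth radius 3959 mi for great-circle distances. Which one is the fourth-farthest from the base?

Distance to each, sorted:
Echo: 442.2 mi
Charlie: 384.1 mi
Alpha: 258.5 mi
Delta: 246.5 mi
Bravo: 44.3 mi
The fourth-farthest is Delta at 246.5 mi.

Delta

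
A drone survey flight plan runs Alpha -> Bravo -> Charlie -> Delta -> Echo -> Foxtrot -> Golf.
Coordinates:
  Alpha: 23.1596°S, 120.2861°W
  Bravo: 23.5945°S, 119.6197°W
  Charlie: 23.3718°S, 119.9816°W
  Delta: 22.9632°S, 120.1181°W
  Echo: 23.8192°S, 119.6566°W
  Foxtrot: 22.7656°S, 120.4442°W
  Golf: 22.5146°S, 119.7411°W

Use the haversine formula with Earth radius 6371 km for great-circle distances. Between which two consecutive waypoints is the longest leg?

Echo–Foxtrot

Leg distances:
Alpha→Bravo: 83.5 km
Bravo→Charlie: 44.4 km
Charlie→Delta: 47.5 km
Delta→Echo: 106.2 km
Echo→Foxtrot: 142.1 km
Foxtrot→Golf: 77.4 km
The longest leg is Echo–Foxtrot at 142.1 km.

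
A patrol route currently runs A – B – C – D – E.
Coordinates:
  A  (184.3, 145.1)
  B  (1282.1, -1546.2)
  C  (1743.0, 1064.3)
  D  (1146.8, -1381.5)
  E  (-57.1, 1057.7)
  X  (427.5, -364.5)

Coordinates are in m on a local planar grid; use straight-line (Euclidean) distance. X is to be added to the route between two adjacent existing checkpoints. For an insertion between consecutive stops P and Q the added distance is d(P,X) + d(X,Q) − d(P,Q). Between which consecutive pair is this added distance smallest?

between A and B

Added distance for inserting X between each consecutive pair:
A–B: 6.6 m
B–C: 749.6 m
C–D: 670.4 m
D–E: 28.0 m
Smallest added distance is 6.6 m, inserting between A and B.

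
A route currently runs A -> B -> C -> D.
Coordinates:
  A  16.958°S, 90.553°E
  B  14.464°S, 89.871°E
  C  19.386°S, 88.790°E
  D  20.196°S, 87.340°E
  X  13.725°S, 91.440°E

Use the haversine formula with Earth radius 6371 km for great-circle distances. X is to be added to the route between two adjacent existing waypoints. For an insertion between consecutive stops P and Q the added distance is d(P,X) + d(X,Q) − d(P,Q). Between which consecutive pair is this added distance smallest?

between A and B

Added distance for inserting X between each consecutive pair:
A–B: 273.2 km
B–C: 318.7 km
C–D: 1354.7 km
Smallest added distance is 273.2 km, inserting between A and B.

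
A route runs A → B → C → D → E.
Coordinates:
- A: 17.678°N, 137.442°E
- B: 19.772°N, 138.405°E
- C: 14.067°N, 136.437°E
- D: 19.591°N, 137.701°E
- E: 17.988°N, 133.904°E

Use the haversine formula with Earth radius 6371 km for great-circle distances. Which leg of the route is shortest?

Leg distances:
A→B: 254.0 km
B→C: 668.0 km
C→D: 628.8 km
D→E: 437.6 km
The shortest leg is A–B at 254.0 km.

A–B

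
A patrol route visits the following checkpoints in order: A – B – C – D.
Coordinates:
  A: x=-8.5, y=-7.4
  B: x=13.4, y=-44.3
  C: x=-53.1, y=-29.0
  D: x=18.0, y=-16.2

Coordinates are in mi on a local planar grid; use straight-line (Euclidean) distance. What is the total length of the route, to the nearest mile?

183 mi

Leg distances:
A→B: 42.9 mi  (cumulative 42.9 mi)
B→C: 68.2 mi  (cumulative 111.1 mi)
C→D: 72.2 mi  (cumulative 183.4 mi)
Total route length ≈ 183 mi.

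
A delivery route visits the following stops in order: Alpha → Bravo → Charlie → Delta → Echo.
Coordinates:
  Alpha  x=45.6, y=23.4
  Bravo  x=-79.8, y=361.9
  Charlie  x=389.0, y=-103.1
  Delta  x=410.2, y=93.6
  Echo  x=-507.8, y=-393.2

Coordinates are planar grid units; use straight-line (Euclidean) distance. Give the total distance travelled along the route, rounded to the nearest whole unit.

Leg distances:
Alpha→Bravo: 361.0  (cumulative 361.0)
Bravo→Charlie: 660.3  (cumulative 1021.3)
Charlie→Delta: 197.8  (cumulative 1219.1)
Delta→Echo: 1039.1  (cumulative 2258.2)
Total route length ≈ 2258.

2258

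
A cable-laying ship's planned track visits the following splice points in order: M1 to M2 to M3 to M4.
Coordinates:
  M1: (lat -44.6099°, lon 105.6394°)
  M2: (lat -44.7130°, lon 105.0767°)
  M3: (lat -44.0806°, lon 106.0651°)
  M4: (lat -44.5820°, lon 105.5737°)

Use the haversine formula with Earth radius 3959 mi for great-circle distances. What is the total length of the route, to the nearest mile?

Leg distances:
M1→M2: 28.6 mi  (cumulative 28.6 mi)
M2→M3: 65.5 mi  (cumulative 94.1 mi)
M3→M4: 42.3 mi  (cumulative 136.4 mi)
Total route length ≈ 136 mi.

136 mi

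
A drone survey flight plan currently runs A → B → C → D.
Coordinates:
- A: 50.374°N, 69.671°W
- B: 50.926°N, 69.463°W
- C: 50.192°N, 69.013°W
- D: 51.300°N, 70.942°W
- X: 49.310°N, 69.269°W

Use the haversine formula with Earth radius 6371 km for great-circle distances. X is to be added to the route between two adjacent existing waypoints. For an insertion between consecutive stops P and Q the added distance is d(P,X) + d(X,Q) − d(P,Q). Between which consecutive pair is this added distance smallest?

between C and D

Added distance for inserting X between each consecutive pair:
A–B: 238.9 km
B–C: 192.4 km
C–D: 167.6 km
Smallest added distance is 167.6 km, inserting between C and D.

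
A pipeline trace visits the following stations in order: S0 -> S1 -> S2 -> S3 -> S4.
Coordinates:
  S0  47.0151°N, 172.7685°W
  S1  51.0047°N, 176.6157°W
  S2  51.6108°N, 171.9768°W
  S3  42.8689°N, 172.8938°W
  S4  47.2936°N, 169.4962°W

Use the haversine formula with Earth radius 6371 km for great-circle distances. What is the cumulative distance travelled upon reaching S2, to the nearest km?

854 km

Leg distances:
S0→S1: 524.7 km  (cumulative 524.7 km)
S1→S2: 329.4 km  (cumulative 854.1 km)
Cumulative distance at S2 ≈ 854 km.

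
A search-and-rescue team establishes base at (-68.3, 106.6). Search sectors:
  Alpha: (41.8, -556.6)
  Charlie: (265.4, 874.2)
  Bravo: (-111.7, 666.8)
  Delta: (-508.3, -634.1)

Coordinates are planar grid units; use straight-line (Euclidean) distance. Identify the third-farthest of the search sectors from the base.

Distance to each, sorted:
Delta: 861.5
Charlie: 837.0
Alpha: 672.3
Bravo: 561.9
The third-farthest is Alpha at 672.3.

Alpha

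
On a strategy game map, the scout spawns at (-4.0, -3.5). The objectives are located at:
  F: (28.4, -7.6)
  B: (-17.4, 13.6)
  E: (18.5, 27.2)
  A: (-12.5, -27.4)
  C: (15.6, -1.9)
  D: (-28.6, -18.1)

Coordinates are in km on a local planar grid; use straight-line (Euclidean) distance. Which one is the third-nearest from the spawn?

Distances from the spawn ((-4.0, -3.5)):
C: 19.7 km
B: 21.7 km
A: 25.4 km
D: 28.6 km
F: 32.7 km
E: 38.1 km
The third-nearest is A at 25.4 km.

A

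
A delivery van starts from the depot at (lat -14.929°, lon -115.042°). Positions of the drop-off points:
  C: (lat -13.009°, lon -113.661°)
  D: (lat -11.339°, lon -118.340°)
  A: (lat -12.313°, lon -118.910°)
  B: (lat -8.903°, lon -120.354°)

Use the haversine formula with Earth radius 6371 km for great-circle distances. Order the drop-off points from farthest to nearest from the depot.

Distances from the depot:
B (lat -8.903°, lon -120.354°): 884.7 km
D (lat -11.339°, lon -118.340°): 535.6 km
A (lat -12.313°, lon -118.910°): 509.2 km
C (lat -13.009°, lon -113.661°): 260.4 km

B, D, A, C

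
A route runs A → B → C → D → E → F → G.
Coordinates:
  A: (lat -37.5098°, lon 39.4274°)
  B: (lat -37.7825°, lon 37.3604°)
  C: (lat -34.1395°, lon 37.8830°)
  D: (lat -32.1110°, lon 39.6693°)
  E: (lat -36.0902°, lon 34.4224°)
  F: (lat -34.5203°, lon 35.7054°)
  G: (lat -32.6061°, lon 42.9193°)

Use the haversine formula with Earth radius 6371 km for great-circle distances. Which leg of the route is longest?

F–G

Leg distances:
A→B: 184.5 km
B→C: 407.8 km
C→D: 280.3 km
D→E: 654.9 km
E→F: 209.8 km
F→G: 701.3 km
The longest leg is F–G at 701.3 km.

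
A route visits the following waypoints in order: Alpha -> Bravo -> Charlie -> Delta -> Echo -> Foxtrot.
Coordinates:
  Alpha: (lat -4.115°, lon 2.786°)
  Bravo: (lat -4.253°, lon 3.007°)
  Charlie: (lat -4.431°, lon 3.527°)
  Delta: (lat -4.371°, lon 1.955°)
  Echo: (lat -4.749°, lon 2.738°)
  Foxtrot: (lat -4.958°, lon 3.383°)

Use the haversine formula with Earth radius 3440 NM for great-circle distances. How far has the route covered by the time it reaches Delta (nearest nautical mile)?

Leg distances:
Alpha→Bravo: 15.6 NM  (cumulative 15.6 NM)
Bravo→Charlie: 32.9 NM  (cumulative 48.5 NM)
Charlie→Delta: 94.2 NM  (cumulative 142.7 NM)
Cumulative distance at Delta ≈ 143 NM.

143 NM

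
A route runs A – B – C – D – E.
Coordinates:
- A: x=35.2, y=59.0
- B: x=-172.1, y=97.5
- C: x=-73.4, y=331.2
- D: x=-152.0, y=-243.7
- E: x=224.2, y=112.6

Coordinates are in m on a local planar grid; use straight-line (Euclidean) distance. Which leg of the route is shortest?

A–B

Leg distances:
A→B: 210.8 m
B→C: 253.7 m
C→D: 580.2 m
D→E: 518.1 m
The shortest leg is A–B at 210.8 m.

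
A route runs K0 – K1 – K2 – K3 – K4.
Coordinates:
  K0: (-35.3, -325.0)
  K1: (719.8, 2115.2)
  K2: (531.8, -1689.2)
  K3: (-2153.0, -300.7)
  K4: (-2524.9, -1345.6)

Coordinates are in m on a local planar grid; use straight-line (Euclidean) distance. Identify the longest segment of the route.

K1–K2

Leg distances:
K0→K1: 2554.4 m
K1→K2: 3809.0 m
K2→K3: 3022.6 m
K3→K4: 1109.1 m
The longest leg is K1–K2 at 3809.0 m.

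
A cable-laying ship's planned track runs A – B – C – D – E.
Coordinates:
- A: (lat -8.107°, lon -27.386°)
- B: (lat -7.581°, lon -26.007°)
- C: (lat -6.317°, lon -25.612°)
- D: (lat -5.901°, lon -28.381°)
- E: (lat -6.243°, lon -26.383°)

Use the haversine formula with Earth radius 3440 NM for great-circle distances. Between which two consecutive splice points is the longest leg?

C–D

Leg distances:
A→B: 87.9 NM
B→C: 79.5 NM
C→D: 167.2 NM
D→E: 121.0 NM
The longest leg is C–D at 167.2 NM.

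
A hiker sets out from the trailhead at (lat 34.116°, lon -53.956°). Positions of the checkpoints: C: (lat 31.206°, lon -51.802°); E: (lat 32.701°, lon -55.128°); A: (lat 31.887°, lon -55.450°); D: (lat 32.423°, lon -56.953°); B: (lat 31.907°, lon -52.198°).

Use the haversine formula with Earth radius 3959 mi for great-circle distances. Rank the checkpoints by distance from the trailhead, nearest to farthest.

E, A, B, D, C

Distance from the trailhead at (lat 34.116°, lon -53.956°) to each:
E (lat 32.701°, lon -55.128°): 118.9 mi
A (lat 31.887°, lon -55.450°): 176.7 mi
B (lat 31.907°, lon -52.198°): 183.5 mi
D (lat 32.423°, lon -56.953°): 208.9 mi
C (lat 31.206°, lon -51.802°): 236.9 mi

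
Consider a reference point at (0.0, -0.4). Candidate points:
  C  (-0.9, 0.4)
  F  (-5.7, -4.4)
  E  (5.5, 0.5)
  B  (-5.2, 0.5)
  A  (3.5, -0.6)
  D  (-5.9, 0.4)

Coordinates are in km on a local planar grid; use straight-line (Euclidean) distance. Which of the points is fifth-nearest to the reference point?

D

Distance to each, sorted:
C: 1.2 km
A: 3.5 km
B: 5.3 km
E: 5.6 km
D: 6.0 km
F: 7.0 km
The fifth-nearest is D at 6.0 km.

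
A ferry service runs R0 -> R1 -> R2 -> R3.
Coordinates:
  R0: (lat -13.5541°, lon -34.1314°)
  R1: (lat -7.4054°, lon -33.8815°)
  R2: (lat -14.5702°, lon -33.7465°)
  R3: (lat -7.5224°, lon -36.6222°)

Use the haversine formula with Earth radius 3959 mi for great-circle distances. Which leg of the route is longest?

R2–R3

Leg distances:
R0→R1: 425.2 mi
R1→R2: 495.2 mi
R2→R3: 524.5 mi
The longest leg is R2–R3 at 524.5 mi.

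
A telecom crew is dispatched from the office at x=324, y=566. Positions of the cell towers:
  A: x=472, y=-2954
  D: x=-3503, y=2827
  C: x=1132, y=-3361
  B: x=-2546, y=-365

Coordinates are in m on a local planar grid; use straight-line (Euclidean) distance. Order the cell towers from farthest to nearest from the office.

D, C, A, B

Distances from the office:
D x=-3503, y=2827: 4445.0 m
C x=1132, y=-3361: 4009.3 m
A x=472, y=-2954: 3523.1 m
B x=-2546, y=-365: 3017.2 m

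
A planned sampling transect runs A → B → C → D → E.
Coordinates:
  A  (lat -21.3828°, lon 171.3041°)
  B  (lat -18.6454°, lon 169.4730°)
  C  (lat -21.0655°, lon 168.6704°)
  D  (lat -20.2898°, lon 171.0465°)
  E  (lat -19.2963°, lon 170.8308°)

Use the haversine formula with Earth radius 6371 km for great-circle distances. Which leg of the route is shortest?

Leg distances:
A→B: 359.5 km
B→C: 281.9 km
C→D: 261.8 km
D→E: 112.8 km
The shortest leg is D–E at 112.8 km.

D–E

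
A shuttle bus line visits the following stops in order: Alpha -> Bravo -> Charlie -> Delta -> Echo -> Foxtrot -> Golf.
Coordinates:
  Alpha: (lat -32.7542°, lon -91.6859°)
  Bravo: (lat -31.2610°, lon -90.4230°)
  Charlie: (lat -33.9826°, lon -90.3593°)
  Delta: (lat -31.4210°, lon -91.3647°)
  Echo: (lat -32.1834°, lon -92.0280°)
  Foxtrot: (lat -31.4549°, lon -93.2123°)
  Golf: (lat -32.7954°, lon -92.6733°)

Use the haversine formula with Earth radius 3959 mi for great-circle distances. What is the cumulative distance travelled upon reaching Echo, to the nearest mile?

Leg distances:
Alpha→Bravo: 127.0 mi  (cumulative 127.0 mi)
Bravo→Charlie: 188.1 mi  (cumulative 315.1 mi)
Charlie→Delta: 186.4 mi  (cumulative 501.5 mi)
Delta→Echo: 65.5 mi  (cumulative 567.0 mi)
Cumulative distance at Echo ≈ 567 mi.

567 mi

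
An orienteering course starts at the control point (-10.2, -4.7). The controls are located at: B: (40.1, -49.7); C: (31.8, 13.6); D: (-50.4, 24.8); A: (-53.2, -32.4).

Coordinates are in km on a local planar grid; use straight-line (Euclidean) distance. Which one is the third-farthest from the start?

D

Distance to each, sorted:
B: 67.5 km
A: 51.1 km
D: 49.9 km
C: 45.8 km
The third-farthest is D at 49.9 km.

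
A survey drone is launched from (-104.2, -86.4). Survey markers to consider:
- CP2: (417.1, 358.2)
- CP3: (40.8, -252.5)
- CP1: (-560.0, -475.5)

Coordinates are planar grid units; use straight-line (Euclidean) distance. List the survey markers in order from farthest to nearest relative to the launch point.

Distance from the launch point at (-104.2, -86.4) to each:
CP2 (417.1, 358.2): 685.1
CP1 (-560.0, -475.5): 599.3
CP3 (40.8, -252.5): 220.5

CP2, CP1, CP3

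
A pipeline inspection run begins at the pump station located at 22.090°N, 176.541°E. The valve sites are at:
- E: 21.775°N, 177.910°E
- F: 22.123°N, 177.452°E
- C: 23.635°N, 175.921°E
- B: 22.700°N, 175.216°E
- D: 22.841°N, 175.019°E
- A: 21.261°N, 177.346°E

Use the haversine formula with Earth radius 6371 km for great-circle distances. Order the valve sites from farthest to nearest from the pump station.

C, D, B, E, A, F

Computing each great-circle distance from 22.090°N, 176.541°E:
C 23.635°N, 175.921°E: 183.2 km
D 22.841°N, 175.019°E: 177.3 km
B 22.700°N, 175.216°E: 152.2 km
E 21.775°N, 177.910°E: 145.5 km
A 21.261°N, 177.346°E: 124.2 km
F 22.123°N, 177.452°E: 93.9 km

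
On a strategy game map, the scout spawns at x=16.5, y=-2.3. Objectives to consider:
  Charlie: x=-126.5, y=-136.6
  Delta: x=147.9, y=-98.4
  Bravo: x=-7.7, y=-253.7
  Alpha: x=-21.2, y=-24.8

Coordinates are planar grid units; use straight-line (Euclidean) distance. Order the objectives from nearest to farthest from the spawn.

Distances from the spawn:
Alpha x=-21.2, y=-24.8: 43.9
Delta x=147.9, y=-98.4: 162.8
Charlie x=-126.5, y=-136.6: 196.2
Bravo x=-7.7, y=-253.7: 252.6

Alpha, Delta, Charlie, Bravo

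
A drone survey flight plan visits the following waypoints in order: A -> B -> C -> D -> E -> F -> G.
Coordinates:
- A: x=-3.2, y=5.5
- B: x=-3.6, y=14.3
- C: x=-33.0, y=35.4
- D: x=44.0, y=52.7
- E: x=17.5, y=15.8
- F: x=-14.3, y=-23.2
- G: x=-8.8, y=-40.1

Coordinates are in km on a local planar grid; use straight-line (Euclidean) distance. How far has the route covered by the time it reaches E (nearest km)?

169 km

Leg distances:
A→B: 8.8 km  (cumulative 8.8 km)
B→C: 36.2 km  (cumulative 45.0 km)
C→D: 78.9 km  (cumulative 123.9 km)
D→E: 45.4 km  (cumulative 169.3 km)
Cumulative distance at E ≈ 169 km.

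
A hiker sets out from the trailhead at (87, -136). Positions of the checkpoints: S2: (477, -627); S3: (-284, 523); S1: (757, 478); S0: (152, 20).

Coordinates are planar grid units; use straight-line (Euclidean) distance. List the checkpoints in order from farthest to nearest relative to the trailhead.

S1, S3, S2, S0

Computing each straight-line distance from (87, -136):
S1 (757, 478): 908.8
S3 (-284, 523): 756.3
S2 (477, -627): 627.0
S0 (152, 20): 169.0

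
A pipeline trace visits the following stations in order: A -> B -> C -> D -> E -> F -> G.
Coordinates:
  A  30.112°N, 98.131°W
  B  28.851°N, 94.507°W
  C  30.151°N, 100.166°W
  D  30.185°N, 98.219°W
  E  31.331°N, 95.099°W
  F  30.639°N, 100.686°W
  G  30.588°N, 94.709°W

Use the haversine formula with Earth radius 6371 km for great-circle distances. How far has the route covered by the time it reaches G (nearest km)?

Leg distances:
A→B: 377.8 km  (cumulative 377.8 km)
B→C: 566.3 km  (cumulative 944.1 km)
C→D: 187.2 km  (cumulative 1131.3 km)
D→E: 324.2 km  (cumulative 1455.5 km)
E→F: 538.1 km  (cumulative 1993.6 km)
F→G: 571.9 km  (cumulative 2565.5 km)
Cumulative distance at G ≈ 2566 km.

2566 km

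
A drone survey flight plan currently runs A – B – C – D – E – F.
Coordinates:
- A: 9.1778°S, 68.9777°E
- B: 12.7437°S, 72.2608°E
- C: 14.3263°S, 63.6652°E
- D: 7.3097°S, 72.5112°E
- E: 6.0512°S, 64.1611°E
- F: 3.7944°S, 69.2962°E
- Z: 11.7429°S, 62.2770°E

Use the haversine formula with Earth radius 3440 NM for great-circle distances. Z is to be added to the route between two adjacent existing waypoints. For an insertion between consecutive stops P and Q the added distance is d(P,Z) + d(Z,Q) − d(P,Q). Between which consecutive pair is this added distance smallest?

Added distance for inserting Z between each consecutive pair:
A–B: 724.7 NM
B–C: 253.3 NM
C–D: 166.5 NM
D–E: 517.6 NM
E–F: 657.7 NM
Smallest added distance is 166.5 NM, inserting between C and D.

between C and D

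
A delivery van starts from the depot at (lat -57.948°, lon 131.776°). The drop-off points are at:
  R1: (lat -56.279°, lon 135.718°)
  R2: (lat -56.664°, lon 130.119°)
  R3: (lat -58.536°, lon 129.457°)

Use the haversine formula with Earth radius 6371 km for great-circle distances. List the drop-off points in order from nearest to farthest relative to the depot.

R3, R2, R1

Distance from the depot at (lat -57.948°, lon 131.776°) to each:
R3 (lat -58.536°, lon 129.457°): 150.6 km
R2 (lat -56.664°, lon 130.119°): 174.0 km
R1 (lat -56.279°, lon 135.718°): 301.7 km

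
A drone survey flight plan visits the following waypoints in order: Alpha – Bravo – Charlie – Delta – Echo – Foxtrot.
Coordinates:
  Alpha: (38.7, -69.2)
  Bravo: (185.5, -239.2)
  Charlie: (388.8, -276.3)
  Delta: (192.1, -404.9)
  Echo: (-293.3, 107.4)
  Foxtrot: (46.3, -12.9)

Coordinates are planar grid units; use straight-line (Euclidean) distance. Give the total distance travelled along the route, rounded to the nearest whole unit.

Leg distances:
Alpha→Bravo: 224.6  (cumulative 224.6)
Bravo→Charlie: 206.7  (cumulative 431.3)
Charlie→Delta: 235.0  (cumulative 666.3)
Delta→Echo: 705.7  (cumulative 1372.0)
Echo→Foxtrot: 360.3  (cumulative 1732.3)
Total route length ≈ 1732.

1732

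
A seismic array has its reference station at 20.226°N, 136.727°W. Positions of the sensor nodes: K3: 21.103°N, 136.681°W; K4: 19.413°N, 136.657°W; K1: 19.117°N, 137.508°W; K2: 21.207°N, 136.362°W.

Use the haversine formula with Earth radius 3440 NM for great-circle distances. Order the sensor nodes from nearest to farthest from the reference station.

Computing each great-circle distance from 20.226°N, 136.727°W:
K4 19.413°N, 136.657°W: 49.0 NM
K3 21.103°N, 136.681°W: 52.7 NM
K2 21.207°N, 136.362°W: 62.4 NM
K1 19.117°N, 137.508°W: 79.9 NM

K4, K3, K2, K1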